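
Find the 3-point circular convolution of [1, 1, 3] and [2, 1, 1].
Use y[k] = Σ_j f[j]·g[(k-j) mod 3]. y[0] = 1×2 + 1×1 + 3×1 = 6; y[1] = 1×1 + 1×2 + 3×1 = 6; y[2] = 1×1 + 1×1 + 3×2 = 8. Result: [6, 6, 8]

[6, 6, 8]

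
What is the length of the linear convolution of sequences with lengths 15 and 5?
Linear/full convolution length: m + n - 1 = 15 + 5 - 1 = 19

19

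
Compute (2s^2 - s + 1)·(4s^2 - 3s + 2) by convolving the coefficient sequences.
Ascending coefficients: a = [1, -1, 2], b = [2, -3, 4]. c[0] = 1×2 = 2; c[1] = 1×-3 + -1×2 = -5; c[2] = 1×4 + -1×-3 + 2×2 = 11; c[3] = -1×4 + 2×-3 = -10; c[4] = 2×4 = 8. Result coefficients: [2, -5, 11, -10, 8] → 8s^4 - 10s^3 + 11s^2 - 5s + 2

8s^4 - 10s^3 + 11s^2 - 5s + 2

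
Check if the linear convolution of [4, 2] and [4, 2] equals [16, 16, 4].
Recompute linear convolution of [4, 2] and [4, 2]: y[0] = 4×4 = 16; y[1] = 4×2 + 2×4 = 16; y[2] = 2×2 = 4 → [16, 16, 4]. Given [16, 16, 4] matches, so answer: Yes

Yes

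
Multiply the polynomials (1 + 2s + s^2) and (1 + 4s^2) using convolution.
Ascending coefficients: a = [1, 2, 1], b = [1, 0, 4]. c[0] = 1×1 = 1; c[1] = 1×0 + 2×1 = 2; c[2] = 1×4 + 2×0 + 1×1 = 5; c[3] = 2×4 + 1×0 = 8; c[4] = 1×4 = 4. Result coefficients: [1, 2, 5, 8, 4] → 1 + 2s + 5s^2 + 8s^3 + 4s^4

1 + 2s + 5s^2 + 8s^3 + 4s^4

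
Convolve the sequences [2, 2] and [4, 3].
y[0] = 2×4 = 8; y[1] = 2×3 + 2×4 = 14; y[2] = 2×3 = 6

[8, 14, 6]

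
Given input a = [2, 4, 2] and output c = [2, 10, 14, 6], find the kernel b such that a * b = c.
Output length 4 = len(a) + len(b) - 1 ⇒ len(b) = 2. Solve b forward using b[k] = (c[k] - Σ_{i≥1} a[i]·b[k-i]) / a[0]: b[0] = c[0] / a[0] = 2 / 2 = 1; b[1] = (c[1] - 4×1) / a[0] = (10 - 4×1) / 2 = 3. So b = [1, 3]. Forward-check [2, 4, 2] * [1, 3]: c[0] = 2×1 = 2; c[1] = 2×3 + 4×1 = 10; c[2] = 4×3 + 2×1 = 14; c[3] = 2×3 = 6 → [2, 10, 14, 6] ✓

[1, 3]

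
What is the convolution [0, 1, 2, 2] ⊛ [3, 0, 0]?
y[0] = 0×3 = 0; y[1] = 0×0 + 1×3 = 3; y[2] = 0×0 + 1×0 + 2×3 = 6; y[3] = 1×0 + 2×0 + 2×3 = 6; y[4] = 2×0 + 2×0 = 0; y[5] = 2×0 = 0

[0, 3, 6, 6, 0, 0]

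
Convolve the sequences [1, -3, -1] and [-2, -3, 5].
y[0] = 1×-2 = -2; y[1] = 1×-3 + -3×-2 = 3; y[2] = 1×5 + -3×-3 + -1×-2 = 16; y[3] = -3×5 + -1×-3 = -12; y[4] = -1×5 = -5

[-2, 3, 16, -12, -5]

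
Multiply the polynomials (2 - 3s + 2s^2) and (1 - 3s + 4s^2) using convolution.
Ascending coefficients: a = [2, -3, 2], b = [1, -3, 4]. c[0] = 2×1 = 2; c[1] = 2×-3 + -3×1 = -9; c[2] = 2×4 + -3×-3 + 2×1 = 19; c[3] = -3×4 + 2×-3 = -18; c[4] = 2×4 = 8. Result coefficients: [2, -9, 19, -18, 8] → 2 - 9s + 19s^2 - 18s^3 + 8s^4

2 - 9s + 19s^2 - 18s^3 + 8s^4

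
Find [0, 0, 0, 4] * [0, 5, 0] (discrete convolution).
y[0] = 0×0 = 0; y[1] = 0×5 + 0×0 = 0; y[2] = 0×0 + 0×5 + 0×0 = 0; y[3] = 0×0 + 0×5 + 4×0 = 0; y[4] = 0×0 + 4×5 = 20; y[5] = 4×0 = 0

[0, 0, 0, 0, 20, 0]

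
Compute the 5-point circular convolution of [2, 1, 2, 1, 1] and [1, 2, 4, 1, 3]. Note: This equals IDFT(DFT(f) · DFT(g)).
Either evaluate y[k] = Σ_j f[j]·g[(k-j) mod 5] directly, or use IDFT(DFT(f) · DFT(g)). y[0] = 2×1 + 1×3 + 2×1 + 1×4 + 1×2 = 13; y[1] = 2×2 + 1×1 + 2×3 + 1×1 + 1×4 = 16; y[2] = 2×4 + 1×2 + 2×1 + 1×3 + 1×1 = 16; y[3] = 2×1 + 1×4 + 2×2 + 1×1 + 1×3 = 14; y[4] = 2×3 + 1×1 + 2×4 + 1×2 + 1×1 = 18. Result: [13, 16, 16, 14, 18]

[13, 16, 16, 14, 18]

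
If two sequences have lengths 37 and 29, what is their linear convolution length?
Linear/full convolution length: m + n - 1 = 37 + 29 - 1 = 65

65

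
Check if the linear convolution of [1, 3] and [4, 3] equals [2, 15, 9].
Recompute linear convolution of [1, 3] and [4, 3]: y[0] = 1×4 = 4; y[1] = 1×3 + 3×4 = 15; y[2] = 3×3 = 9 → [4, 15, 9]. Compare to given [2, 15, 9]: they differ at index 0: given 2, correct 4, so answer: No

No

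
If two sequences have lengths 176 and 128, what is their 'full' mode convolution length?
Linear/full convolution length: m + n - 1 = 176 + 128 - 1 = 303

303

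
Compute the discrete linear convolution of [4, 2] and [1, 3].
y[0] = 4×1 = 4; y[1] = 4×3 + 2×1 = 14; y[2] = 2×3 = 6

[4, 14, 6]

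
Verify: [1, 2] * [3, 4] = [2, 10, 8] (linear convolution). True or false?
Recompute linear convolution of [1, 2] and [3, 4]: y[0] = 1×3 = 3; y[1] = 1×4 + 2×3 = 10; y[2] = 2×4 = 8 → [3, 10, 8]. Compare to given [2, 10, 8]: they differ at index 0: given 2, correct 3, so answer: No

No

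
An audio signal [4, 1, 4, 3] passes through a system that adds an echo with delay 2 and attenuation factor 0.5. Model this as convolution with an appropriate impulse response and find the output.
Direct-path + delayed-attenuated-path model → impulse response h = [1, 0, 0.5] (1 at lag 0, 0.5 at lag 2). Output y[n] = x[n] + 0.5·x[n - 2] (with x[n] = 0 outside 0..3): y[0] = 4 + 0.5×0 = 4; y[1] = 1 + 0.5×0 = 1; y[2] = 4 + 0.5×4 = 6.0; y[3] = 3 + 0.5×1 = 3.5; y[4] = 0 + 0.5×4 = 2.0; y[5] = 0 + 0.5×3 = 1.5. So y = [4, 1, 6.0, 3.5, 2.0, 1.5]

[4, 1, 6.0, 3.5, 2.0, 1.5]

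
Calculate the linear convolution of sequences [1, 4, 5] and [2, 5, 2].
y[0] = 1×2 = 2; y[1] = 1×5 + 4×2 = 13; y[2] = 1×2 + 4×5 + 5×2 = 32; y[3] = 4×2 + 5×5 = 33; y[4] = 5×2 = 10

[2, 13, 32, 33, 10]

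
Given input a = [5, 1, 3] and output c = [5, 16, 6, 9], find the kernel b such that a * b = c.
Output length 4 = len(a) + len(b) - 1 ⇒ len(b) = 2. Solve b forward using b[k] = (c[k] - Σ_{i≥1} a[i]·b[k-i]) / a[0]: b[0] = c[0] / a[0] = 5 / 5 = 1; b[1] = (c[1] - 1×1) / a[0] = (16 - 1×1) / 5 = 3. So b = [1, 3]. Forward-check [5, 1, 3] * [1, 3]: c[0] = 5×1 = 5; c[1] = 5×3 + 1×1 = 16; c[2] = 1×3 + 3×1 = 6; c[3] = 3×3 = 9 → [5, 16, 6, 9] ✓

[1, 3]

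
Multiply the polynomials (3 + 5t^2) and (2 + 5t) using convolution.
Ascending coefficients: a = [3, 0, 5], b = [2, 5]. c[0] = 3×2 = 6; c[1] = 3×5 + 0×2 = 15; c[2] = 0×5 + 5×2 = 10; c[3] = 5×5 = 25. Result coefficients: [6, 15, 10, 25] → 6 + 15t + 10t^2 + 25t^3

6 + 15t + 10t^2 + 25t^3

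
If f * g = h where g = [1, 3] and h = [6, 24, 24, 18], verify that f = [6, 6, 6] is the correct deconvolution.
Forward-compute [6, 6, 6] * [1, 3]: h[0] = 6×1 = 6; h[1] = 6×3 + 6×1 = 24; h[2] = 6×3 + 6×1 = 24; h[3] = 6×3 = 18 → [6, 24, 24, 18]. Matches given h = [6, 24, 24, 18], so verified.

Verified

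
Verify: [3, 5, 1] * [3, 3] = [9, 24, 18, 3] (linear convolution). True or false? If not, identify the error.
Recompute linear convolution of [3, 5, 1] and [3, 3]: y[0] = 3×3 = 9; y[1] = 3×3 + 5×3 = 24; y[2] = 5×3 + 1×3 = 18; y[3] = 1×3 = 3 → [9, 24, 18, 3]. Given [9, 24, 18, 3] matches, so answer: Yes

Yes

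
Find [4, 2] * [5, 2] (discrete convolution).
y[0] = 4×5 = 20; y[1] = 4×2 + 2×5 = 18; y[2] = 2×2 = 4

[20, 18, 4]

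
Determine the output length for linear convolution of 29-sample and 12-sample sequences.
Linear/full convolution length: m + n - 1 = 29 + 12 - 1 = 40

40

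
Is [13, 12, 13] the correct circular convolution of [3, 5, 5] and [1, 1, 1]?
Recompute circular convolution of [3, 5, 5] and [1, 1, 1]: y[0] = 3×1 + 5×1 + 5×1 = 13; y[1] = 3×1 + 5×1 + 5×1 = 13; y[2] = 3×1 + 5×1 + 5×1 = 13 → [13, 13, 13]. Compare to given [13, 12, 13]: they differ at index 1: given 12, correct 13, so answer: No

No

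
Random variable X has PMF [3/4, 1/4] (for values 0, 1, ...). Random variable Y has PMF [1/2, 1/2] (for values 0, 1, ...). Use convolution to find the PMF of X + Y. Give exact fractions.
P(X+Y=k) = Σ_i P(X=i)·P(Y=k-i) — a convolution of [3/4, 1/4] and [1/2, 1/2]. P(X+Y=0) = (3/4)×(1/2) = 3/8; P(X+Y=1) = (3/4)×(1/2) + (1/4)×(1/2) = 3/8 + 1/8 = 1/2; P(X+Y=2) = (1/4)×(1/2) = 1/8. PMF: [3/8, 1/2, 1/8] (sums to 1 ✓)

[3/8, 1/2, 1/8]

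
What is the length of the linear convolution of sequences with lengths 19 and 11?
Linear/full convolution length: m + n - 1 = 19 + 11 - 1 = 29

29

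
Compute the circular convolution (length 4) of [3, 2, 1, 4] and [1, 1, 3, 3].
Use y[k] = Σ_j s[j]·t[(k-j) mod 4]. y[0] = 3×1 + 2×3 + 1×3 + 4×1 = 16; y[1] = 3×1 + 2×1 + 1×3 + 4×3 = 20; y[2] = 3×3 + 2×1 + 1×1 + 4×3 = 24; y[3] = 3×3 + 2×3 + 1×1 + 4×1 = 20. Result: [16, 20, 24, 20]

[16, 20, 24, 20]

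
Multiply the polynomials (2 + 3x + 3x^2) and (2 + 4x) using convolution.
Ascending coefficients: a = [2, 3, 3], b = [2, 4]. c[0] = 2×2 = 4; c[1] = 2×4 + 3×2 = 14; c[2] = 3×4 + 3×2 = 18; c[3] = 3×4 = 12. Result coefficients: [4, 14, 18, 12] → 4 + 14x + 18x^2 + 12x^3

4 + 14x + 18x^2 + 12x^3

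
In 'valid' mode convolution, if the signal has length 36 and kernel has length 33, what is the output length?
'Valid' mode counts only positions where the kernel fully overlaps the signal: m - n + 1 = 36 - 33 + 1 = 4

4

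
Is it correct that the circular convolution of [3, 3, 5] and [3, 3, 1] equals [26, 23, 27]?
Recompute circular convolution of [3, 3, 5] and [3, 3, 1]: y[0] = 3×3 + 3×1 + 5×3 = 27; y[1] = 3×3 + 3×3 + 5×1 = 23; y[2] = 3×1 + 3×3 + 5×3 = 27 → [27, 23, 27]. Compare to given [26, 23, 27]: they differ at index 0: given 26, correct 27, so answer: No

No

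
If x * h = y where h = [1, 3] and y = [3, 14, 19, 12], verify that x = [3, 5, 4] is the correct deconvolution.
Forward-compute [3, 5, 4] * [1, 3]: y[0] = 3×1 = 3; y[1] = 3×3 + 5×1 = 14; y[2] = 5×3 + 4×1 = 19; y[3] = 4×3 = 12 → [3, 14, 19, 12]. Matches given y = [3, 14, 19, 12], so verified.

Verified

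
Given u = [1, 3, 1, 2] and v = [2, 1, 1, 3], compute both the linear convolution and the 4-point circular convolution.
Linear: y_lin[0] = 1×2 = 2; y_lin[1] = 1×1 + 3×2 = 7; y_lin[2] = 1×1 + 3×1 + 1×2 = 6; y_lin[3] = 1×3 + 3×1 + 1×1 + 2×2 = 11; y_lin[4] = 3×3 + 1×1 + 2×1 = 12; y_lin[5] = 1×3 + 2×1 = 5; y_lin[6] = 2×3 = 6 → [2, 7, 6, 11, 12, 5, 6]. Circular (length 4): y[0] = 1×2 + 3×3 + 1×1 + 2×1 = 14; y[1] = 1×1 + 3×2 + 1×3 + 2×1 = 12; y[2] = 1×1 + 3×1 + 1×2 + 2×3 = 12; y[3] = 1×3 + 3×1 + 1×1 + 2×2 = 11 → [14, 12, 12, 11]

Linear: [2, 7, 6, 11, 12, 5, 6], Circular: [14, 12, 12, 11]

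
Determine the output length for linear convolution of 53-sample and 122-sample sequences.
Linear/full convolution length: m + n - 1 = 53 + 122 - 1 = 174

174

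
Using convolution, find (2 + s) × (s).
Ascending coefficients: a = [2, 1], b = [0, 1]. c[0] = 2×0 = 0; c[1] = 2×1 + 1×0 = 2; c[2] = 1×1 = 1. Result coefficients: [0, 2, 1] → 2s + s^2

2s + s^2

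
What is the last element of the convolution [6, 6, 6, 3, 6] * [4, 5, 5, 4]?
Use y[k] = Σ_i a[i]·b[k-i] at k=7. y[7] = 6×4 = 24

24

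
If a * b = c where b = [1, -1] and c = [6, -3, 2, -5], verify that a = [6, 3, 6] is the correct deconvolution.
Forward-compute [6, 3, 6] * [1, -1]: c[0] = 6×1 = 6; c[1] = 6×-1 + 3×1 = -3; c[2] = 3×-1 + 6×1 = 3; c[3] = 6×-1 = -6 → [6, -3, 3, -6]. Does not match given c = [6, -3, 2, -5].

Not verified. [6, 3, 6] * [1, -1] = [6, -3, 3, -6], which differs from [6, -3, 2, -5] at index 2.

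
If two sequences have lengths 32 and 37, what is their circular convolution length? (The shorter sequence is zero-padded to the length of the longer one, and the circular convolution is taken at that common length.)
Circular convolution (zero-padding the shorter input) has length max(m, n) = max(32, 37) = 37

37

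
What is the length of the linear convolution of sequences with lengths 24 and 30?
Linear/full convolution length: m + n - 1 = 24 + 30 - 1 = 53

53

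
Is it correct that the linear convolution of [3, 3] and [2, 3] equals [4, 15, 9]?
Recompute linear convolution of [3, 3] and [2, 3]: y[0] = 3×2 = 6; y[1] = 3×3 + 3×2 = 15; y[2] = 3×3 = 9 → [6, 15, 9]. Compare to given [4, 15, 9]: they differ at index 0: given 4, correct 6, so answer: No

No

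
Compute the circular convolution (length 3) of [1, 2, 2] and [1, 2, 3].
Use y[k] = Σ_j u[j]·v[(k-j) mod 3]. y[0] = 1×1 + 2×3 + 2×2 = 11; y[1] = 1×2 + 2×1 + 2×3 = 10; y[2] = 1×3 + 2×2 + 2×1 = 9. Result: [11, 10, 9]

[11, 10, 9]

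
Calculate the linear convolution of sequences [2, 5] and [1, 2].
y[0] = 2×1 = 2; y[1] = 2×2 + 5×1 = 9; y[2] = 5×2 = 10

[2, 9, 10]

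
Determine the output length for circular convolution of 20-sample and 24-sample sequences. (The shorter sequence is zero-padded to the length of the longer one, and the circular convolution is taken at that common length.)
Circular convolution (zero-padding the shorter input) has length max(m, n) = max(20, 24) = 24

24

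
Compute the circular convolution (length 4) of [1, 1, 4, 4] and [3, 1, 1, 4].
Use y[k] = Σ_j s[j]·t[(k-j) mod 4]. y[0] = 1×3 + 1×4 + 4×1 + 4×1 = 15; y[1] = 1×1 + 1×3 + 4×4 + 4×1 = 24; y[2] = 1×1 + 1×1 + 4×3 + 4×4 = 30; y[3] = 1×4 + 1×1 + 4×1 + 4×3 = 21. Result: [15, 24, 30, 21]

[15, 24, 30, 21]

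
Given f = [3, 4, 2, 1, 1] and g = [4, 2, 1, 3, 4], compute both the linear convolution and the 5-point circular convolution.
Linear: y_lin[0] = 3×4 = 12; y_lin[1] = 3×2 + 4×4 = 22; y_lin[2] = 3×1 + 4×2 + 2×4 = 19; y_lin[3] = 3×3 + 4×1 + 2×2 + 1×4 = 21; y_lin[4] = 3×4 + 4×3 + 2×1 + 1×2 + 1×4 = 32; y_lin[5] = 4×4 + 2×3 + 1×1 + 1×2 = 25; y_lin[6] = 2×4 + 1×3 + 1×1 = 12; y_lin[7] = 1×4 + 1×3 = 7; y_lin[8] = 1×4 = 4 → [12, 22, 19, 21, 32, 25, 12, 7, 4]. Circular (length 5): y[0] = 3×4 + 4×4 + 2×3 + 1×1 + 1×2 = 37; y[1] = 3×2 + 4×4 + 2×4 + 1×3 + 1×1 = 34; y[2] = 3×1 + 4×2 + 2×4 + 1×4 + 1×3 = 26; y[3] = 3×3 + 4×1 + 2×2 + 1×4 + 1×4 = 25; y[4] = 3×4 + 4×3 + 2×1 + 1×2 + 1×4 = 32 → [37, 34, 26, 25, 32]

Linear: [12, 22, 19, 21, 32, 25, 12, 7, 4], Circular: [37, 34, 26, 25, 32]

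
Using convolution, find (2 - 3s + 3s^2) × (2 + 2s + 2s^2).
Ascending coefficients: a = [2, -3, 3], b = [2, 2, 2]. c[0] = 2×2 = 4; c[1] = 2×2 + -3×2 = -2; c[2] = 2×2 + -3×2 + 3×2 = 4; c[3] = -3×2 + 3×2 = 0; c[4] = 3×2 = 6. Result coefficients: [4, -2, 4, 0, 6] → 4 - 2s + 4s^2 + 6s^4

4 - 2s + 4s^2 + 6s^4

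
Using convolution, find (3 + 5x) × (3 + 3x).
Ascending coefficients: a = [3, 5], b = [3, 3]. c[0] = 3×3 = 9; c[1] = 3×3 + 5×3 = 24; c[2] = 5×3 = 15. Result coefficients: [9, 24, 15] → 9 + 24x + 15x^2

9 + 24x + 15x^2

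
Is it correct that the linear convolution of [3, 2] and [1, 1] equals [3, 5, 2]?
Recompute linear convolution of [3, 2] and [1, 1]: y[0] = 3×1 = 3; y[1] = 3×1 + 2×1 = 5; y[2] = 2×1 = 2 → [3, 5, 2]. Given [3, 5, 2] matches, so answer: Yes

Yes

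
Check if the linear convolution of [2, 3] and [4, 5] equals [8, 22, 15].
Recompute linear convolution of [2, 3] and [4, 5]: y[0] = 2×4 = 8; y[1] = 2×5 + 3×4 = 22; y[2] = 3×5 = 15 → [8, 22, 15]. Given [8, 22, 15] matches, so answer: Yes

Yes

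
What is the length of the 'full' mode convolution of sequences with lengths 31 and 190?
Linear/full convolution length: m + n - 1 = 31 + 190 - 1 = 220

220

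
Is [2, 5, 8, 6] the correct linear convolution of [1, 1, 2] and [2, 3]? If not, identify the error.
Recompute linear convolution of [1, 1, 2] and [2, 3]: y[0] = 1×2 = 2; y[1] = 1×3 + 1×2 = 5; y[2] = 1×3 + 2×2 = 7; y[3] = 2×3 = 6 → [2, 5, 7, 6]. Compare to given [2, 5, 8, 6]: they differ at index 2: given 8, correct 7, so answer: No

No. Error at index 2: given 8, correct 7.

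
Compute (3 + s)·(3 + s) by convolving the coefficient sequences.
Ascending coefficients: a = [3, 1], b = [3, 1]. c[0] = 3×3 = 9; c[1] = 3×1 + 1×3 = 6; c[2] = 1×1 = 1. Result coefficients: [9, 6, 1] → 9 + 6s + s^2

9 + 6s + s^2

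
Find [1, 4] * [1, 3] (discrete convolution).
y[0] = 1×1 = 1; y[1] = 1×3 + 4×1 = 7; y[2] = 4×3 = 12

[1, 7, 12]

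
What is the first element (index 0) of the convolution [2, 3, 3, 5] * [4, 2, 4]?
Use y[k] = Σ_i a[i]·b[k-i] at k=0. y[0] = 2×4 = 8

8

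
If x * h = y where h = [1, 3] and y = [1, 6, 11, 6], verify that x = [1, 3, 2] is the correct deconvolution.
Forward-compute [1, 3, 2] * [1, 3]: y[0] = 1×1 = 1; y[1] = 1×3 + 3×1 = 6; y[2] = 3×3 + 2×1 = 11; y[3] = 2×3 = 6 → [1, 6, 11, 6]. Matches given y = [1, 6, 11, 6], so verified.

Verified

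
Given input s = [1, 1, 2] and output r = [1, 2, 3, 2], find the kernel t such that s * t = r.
Output length 4 = len(s) + len(t) - 1 ⇒ len(t) = 2. Solve t forward using t[k] = (r[k] - Σ_{i≥1} s[i]·t[k-i]) / s[0]: t[0] = r[0] / s[0] = 1 / 1 = 1; t[1] = (r[1] - 1×1) / s[0] = (2 - 1×1) / 1 = 1. So t = [1, 1]. Forward-check [1, 1, 2] * [1, 1]: r[0] = 1×1 = 1; r[1] = 1×1 + 1×1 = 2; r[2] = 1×1 + 2×1 = 3; r[3] = 2×1 = 2 → [1, 2, 3, 2] ✓

[1, 1]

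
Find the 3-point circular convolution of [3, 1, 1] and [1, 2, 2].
Use y[k] = Σ_j a[j]·b[(k-j) mod 3]. y[0] = 3×1 + 1×2 + 1×2 = 7; y[1] = 3×2 + 1×1 + 1×2 = 9; y[2] = 3×2 + 1×2 + 1×1 = 9. Result: [7, 9, 9]

[7, 9, 9]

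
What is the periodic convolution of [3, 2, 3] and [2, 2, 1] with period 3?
Use y[k] = Σ_j a[j]·b[(k-j) mod 3]. y[0] = 3×2 + 2×1 + 3×2 = 14; y[1] = 3×2 + 2×2 + 3×1 = 13; y[2] = 3×1 + 2×2 + 3×2 = 13. Result: [14, 13, 13]

[14, 13, 13]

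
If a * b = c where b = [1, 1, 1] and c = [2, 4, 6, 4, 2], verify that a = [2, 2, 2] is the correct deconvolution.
Forward-compute [2, 2, 2] * [1, 1, 1]: c[0] = 2×1 = 2; c[1] = 2×1 + 2×1 = 4; c[2] = 2×1 + 2×1 + 2×1 = 6; c[3] = 2×1 + 2×1 = 4; c[4] = 2×1 = 2 → [2, 4, 6, 4, 2]. Matches given c = [2, 4, 6, 4, 2], so verified.

Verified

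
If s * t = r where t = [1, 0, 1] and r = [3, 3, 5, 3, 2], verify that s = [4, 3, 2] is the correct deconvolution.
Forward-compute [4, 3, 2] * [1, 0, 1]: r[0] = 4×1 = 4; r[1] = 4×0 + 3×1 = 3; r[2] = 4×1 + 3×0 + 2×1 = 6; r[3] = 3×1 + 2×0 = 3; r[4] = 2×1 = 2 → [4, 3, 6, 3, 2]. Does not match given r = [3, 3, 5, 3, 2].

Not verified. [4, 3, 2] * [1, 0, 1] = [4, 3, 6, 3, 2], which differs from [3, 3, 5, 3, 2] at index 0.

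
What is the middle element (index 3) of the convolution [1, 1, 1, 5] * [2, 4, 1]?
Use y[k] = Σ_i a[i]·b[k-i] at k=3. y[3] = 1×1 + 1×4 + 5×2 = 15

15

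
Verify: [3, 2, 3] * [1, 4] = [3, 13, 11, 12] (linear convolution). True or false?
Recompute linear convolution of [3, 2, 3] and [1, 4]: y[0] = 3×1 = 3; y[1] = 3×4 + 2×1 = 14; y[2] = 2×4 + 3×1 = 11; y[3] = 3×4 = 12 → [3, 14, 11, 12]. Compare to given [3, 13, 11, 12]: they differ at index 1: given 13, correct 14, so answer: No

No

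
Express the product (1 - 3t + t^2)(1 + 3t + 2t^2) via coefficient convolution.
Ascending coefficients: a = [1, -3, 1], b = [1, 3, 2]. c[0] = 1×1 = 1; c[1] = 1×3 + -3×1 = 0; c[2] = 1×2 + -3×3 + 1×1 = -6; c[3] = -3×2 + 1×3 = -3; c[4] = 1×2 = 2. Result coefficients: [1, 0, -6, -3, 2] → 1 - 6t^2 - 3t^3 + 2t^4

1 - 6t^2 - 3t^3 + 2t^4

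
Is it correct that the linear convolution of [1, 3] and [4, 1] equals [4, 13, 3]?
Recompute linear convolution of [1, 3] and [4, 1]: y[0] = 1×4 = 4; y[1] = 1×1 + 3×4 = 13; y[2] = 3×1 = 3 → [4, 13, 3]. Given [4, 13, 3] matches, so answer: Yes

Yes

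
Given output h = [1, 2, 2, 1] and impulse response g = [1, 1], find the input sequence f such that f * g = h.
Deconvolve h=[1, 2, 2, 1] by g=[1, 1]. Since g[0]=1, solve forward: f[0] = h[0] / 1 = 1; f[1] = (h[1] - 1×1) / 1 = 1; f[2] = (h[2] - 1×1) / 1 = 1. So f = [1, 1, 1]. Check by forward convolution: h[0] = 1×1 = 1; h[1] = 1×1 + 1×1 = 2; h[2] = 1×1 + 1×1 = 2; h[3] = 1×1 = 1

[1, 1, 1]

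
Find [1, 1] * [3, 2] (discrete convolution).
y[0] = 1×3 = 3; y[1] = 1×2 + 1×3 = 5; y[2] = 1×2 = 2

[3, 5, 2]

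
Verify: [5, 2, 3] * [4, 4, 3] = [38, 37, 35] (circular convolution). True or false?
Recompute circular convolution of [5, 2, 3] and [4, 4, 3]: y[0] = 5×4 + 2×3 + 3×4 = 38; y[1] = 5×4 + 2×4 + 3×3 = 37; y[2] = 5×3 + 2×4 + 3×4 = 35 → [38, 37, 35]. Given [38, 37, 35] matches, so answer: Yes

Yes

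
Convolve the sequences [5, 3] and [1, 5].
y[0] = 5×1 = 5; y[1] = 5×5 + 3×1 = 28; y[2] = 3×5 = 15

[5, 28, 15]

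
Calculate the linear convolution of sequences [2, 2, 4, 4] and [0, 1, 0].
y[0] = 2×0 = 0; y[1] = 2×1 + 2×0 = 2; y[2] = 2×0 + 2×1 + 4×0 = 2; y[3] = 2×0 + 4×1 + 4×0 = 4; y[4] = 4×0 + 4×1 = 4; y[5] = 4×0 = 0

[0, 2, 2, 4, 4, 0]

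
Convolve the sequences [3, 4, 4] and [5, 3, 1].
y[0] = 3×5 = 15; y[1] = 3×3 + 4×5 = 29; y[2] = 3×1 + 4×3 + 4×5 = 35; y[3] = 4×1 + 4×3 = 16; y[4] = 4×1 = 4

[15, 29, 35, 16, 4]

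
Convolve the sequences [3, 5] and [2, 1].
y[0] = 3×2 = 6; y[1] = 3×1 + 5×2 = 13; y[2] = 5×1 = 5

[6, 13, 5]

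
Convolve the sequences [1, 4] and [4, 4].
y[0] = 1×4 = 4; y[1] = 1×4 + 4×4 = 20; y[2] = 4×4 = 16

[4, 20, 16]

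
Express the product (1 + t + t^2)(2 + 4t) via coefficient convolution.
Ascending coefficients: a = [1, 1, 1], b = [2, 4]. c[0] = 1×2 = 2; c[1] = 1×4 + 1×2 = 6; c[2] = 1×4 + 1×2 = 6; c[3] = 1×4 = 4. Result coefficients: [2, 6, 6, 4] → 2 + 6t + 6t^2 + 4t^3

2 + 6t + 6t^2 + 4t^3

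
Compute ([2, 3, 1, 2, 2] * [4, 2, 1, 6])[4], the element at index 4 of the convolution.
Use y[k] = Σ_i a[i]·b[k-i] at k=4. y[4] = 3×6 + 1×1 + 2×2 + 2×4 = 31

31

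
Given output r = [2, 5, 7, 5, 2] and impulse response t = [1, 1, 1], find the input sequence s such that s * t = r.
Deconvolve r=[2, 5, 7, 5, 2] by t=[1, 1, 1]. Since t[0]=1, solve forward: s[0] = r[0] / 1 = 2; s[1] = (r[1] - 2×1) / 1 = 3; s[2] = (r[2] - 3×1 - 2×1) / 1 = 2. So s = [2, 3, 2]. Check by forward convolution: r[0] = 2×1 = 2; r[1] = 2×1 + 3×1 = 5; r[2] = 2×1 + 3×1 + 2×1 = 7; r[3] = 3×1 + 2×1 = 5; r[4] = 2×1 = 2

[2, 3, 2]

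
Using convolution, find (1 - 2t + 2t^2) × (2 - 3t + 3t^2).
Ascending coefficients: a = [1, -2, 2], b = [2, -3, 3]. c[0] = 1×2 = 2; c[1] = 1×-3 + -2×2 = -7; c[2] = 1×3 + -2×-3 + 2×2 = 13; c[3] = -2×3 + 2×-3 = -12; c[4] = 2×3 = 6. Result coefficients: [2, -7, 13, -12, 6] → 2 - 7t + 13t^2 - 12t^3 + 6t^4

2 - 7t + 13t^2 - 12t^3 + 6t^4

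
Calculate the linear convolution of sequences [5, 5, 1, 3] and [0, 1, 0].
y[0] = 5×0 = 0; y[1] = 5×1 + 5×0 = 5; y[2] = 5×0 + 5×1 + 1×0 = 5; y[3] = 5×0 + 1×1 + 3×0 = 1; y[4] = 1×0 + 3×1 = 3; y[5] = 3×0 = 0

[0, 5, 5, 1, 3, 0]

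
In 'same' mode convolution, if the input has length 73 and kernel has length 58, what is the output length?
'Same' mode returns an output with the same length as the input: 73

73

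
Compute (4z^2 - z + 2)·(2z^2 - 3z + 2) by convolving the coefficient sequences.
Ascending coefficients: a = [2, -1, 4], b = [2, -3, 2]. c[0] = 2×2 = 4; c[1] = 2×-3 + -1×2 = -8; c[2] = 2×2 + -1×-3 + 4×2 = 15; c[3] = -1×2 + 4×-3 = -14; c[4] = 4×2 = 8. Result coefficients: [4, -8, 15, -14, 8] → 8z^4 - 14z^3 + 15z^2 - 8z + 4

8z^4 - 14z^3 + 15z^2 - 8z + 4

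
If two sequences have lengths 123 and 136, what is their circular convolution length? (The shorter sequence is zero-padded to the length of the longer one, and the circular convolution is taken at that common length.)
Circular convolution (zero-padding the shorter input) has length max(m, n) = max(123, 136) = 136

136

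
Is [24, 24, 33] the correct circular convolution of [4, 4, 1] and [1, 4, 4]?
Recompute circular convolution of [4, 4, 1] and [1, 4, 4]: y[0] = 4×1 + 4×4 + 1×4 = 24; y[1] = 4×4 + 4×1 + 1×4 = 24; y[2] = 4×4 + 4×4 + 1×1 = 33 → [24, 24, 33]. Given [24, 24, 33] matches, so answer: Yes

Yes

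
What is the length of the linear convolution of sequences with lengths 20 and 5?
Linear/full convolution length: m + n - 1 = 20 + 5 - 1 = 24

24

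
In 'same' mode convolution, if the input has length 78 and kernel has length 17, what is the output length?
'Same' mode returns an output with the same length as the input: 78

78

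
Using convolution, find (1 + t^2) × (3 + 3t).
Ascending coefficients: a = [1, 0, 1], b = [3, 3]. c[0] = 1×3 = 3; c[1] = 1×3 + 0×3 = 3; c[2] = 0×3 + 1×3 = 3; c[3] = 1×3 = 3. Result coefficients: [3, 3, 3, 3] → 3 + 3t + 3t^2 + 3t^3

3 + 3t + 3t^2 + 3t^3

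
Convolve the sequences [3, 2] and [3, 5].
y[0] = 3×3 = 9; y[1] = 3×5 + 2×3 = 21; y[2] = 2×5 = 10

[9, 21, 10]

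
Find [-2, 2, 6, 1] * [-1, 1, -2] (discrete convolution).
y[0] = -2×-1 = 2; y[1] = -2×1 + 2×-1 = -4; y[2] = -2×-2 + 2×1 + 6×-1 = 0; y[3] = 2×-2 + 6×1 + 1×-1 = 1; y[4] = 6×-2 + 1×1 = -11; y[5] = 1×-2 = -2

[2, -4, 0, 1, -11, -2]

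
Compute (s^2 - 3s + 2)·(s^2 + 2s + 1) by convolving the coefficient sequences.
Ascending coefficients: a = [2, -3, 1], b = [1, 2, 1]. c[0] = 2×1 = 2; c[1] = 2×2 + -3×1 = 1; c[2] = 2×1 + -3×2 + 1×1 = -3; c[3] = -3×1 + 1×2 = -1; c[4] = 1×1 = 1. Result coefficients: [2, 1, -3, -1, 1] → s^4 - s^3 - 3s^2 + s + 2

s^4 - s^3 - 3s^2 + s + 2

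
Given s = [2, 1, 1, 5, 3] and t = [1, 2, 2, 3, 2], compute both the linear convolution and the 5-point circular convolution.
Linear: y_lin[0] = 2×1 = 2; y_lin[1] = 2×2 + 1×1 = 5; y_lin[2] = 2×2 + 1×2 + 1×1 = 7; y_lin[3] = 2×3 + 1×2 + 1×2 + 5×1 = 15; y_lin[4] = 2×2 + 1×3 + 1×2 + 5×2 + 3×1 = 22; y_lin[5] = 1×2 + 1×3 + 5×2 + 3×2 = 21; y_lin[6] = 1×2 + 5×3 + 3×2 = 23; y_lin[7] = 5×2 + 3×3 = 19; y_lin[8] = 3×2 = 6 → [2, 5, 7, 15, 22, 21, 23, 19, 6]. Circular (length 5): y[0] = 2×1 + 1×2 + 1×3 + 5×2 + 3×2 = 23; y[1] = 2×2 + 1×1 + 1×2 + 5×3 + 3×2 = 28; y[2] = 2×2 + 1×2 + 1×1 + 5×2 + 3×3 = 26; y[3] = 2×3 + 1×2 + 1×2 + 5×1 + 3×2 = 21; y[4] = 2×2 + 1×3 + 1×2 + 5×2 + 3×1 = 22 → [23, 28, 26, 21, 22]

Linear: [2, 5, 7, 15, 22, 21, 23, 19, 6], Circular: [23, 28, 26, 21, 22]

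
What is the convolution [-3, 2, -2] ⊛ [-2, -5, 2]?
y[0] = -3×-2 = 6; y[1] = -3×-5 + 2×-2 = 11; y[2] = -3×2 + 2×-5 + -2×-2 = -12; y[3] = 2×2 + -2×-5 = 14; y[4] = -2×2 = -4

[6, 11, -12, 14, -4]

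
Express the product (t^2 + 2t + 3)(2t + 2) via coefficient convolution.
Ascending coefficients: a = [3, 2, 1], b = [2, 2]. c[0] = 3×2 = 6; c[1] = 3×2 + 2×2 = 10; c[2] = 2×2 + 1×2 = 6; c[3] = 1×2 = 2. Result coefficients: [6, 10, 6, 2] → 2t^3 + 6t^2 + 10t + 6

2t^3 + 6t^2 + 10t + 6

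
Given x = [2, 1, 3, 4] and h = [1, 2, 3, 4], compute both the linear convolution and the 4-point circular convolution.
Linear: y_lin[0] = 2×1 = 2; y_lin[1] = 2×2 + 1×1 = 5; y_lin[2] = 2×3 + 1×2 + 3×1 = 11; y_lin[3] = 2×4 + 1×3 + 3×2 + 4×1 = 21; y_lin[4] = 1×4 + 3×3 + 4×2 = 21; y_lin[5] = 3×4 + 4×3 = 24; y_lin[6] = 4×4 = 16 → [2, 5, 11, 21, 21, 24, 16]. Circular (length 4): y[0] = 2×1 + 1×4 + 3×3 + 4×2 = 23; y[1] = 2×2 + 1×1 + 3×4 + 4×3 = 29; y[2] = 2×3 + 1×2 + 3×1 + 4×4 = 27; y[3] = 2×4 + 1×3 + 3×2 + 4×1 = 21 → [23, 29, 27, 21]

Linear: [2, 5, 11, 21, 21, 24, 16], Circular: [23, 29, 27, 21]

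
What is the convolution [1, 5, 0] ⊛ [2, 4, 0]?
y[0] = 1×2 = 2; y[1] = 1×4 + 5×2 = 14; y[2] = 1×0 + 5×4 + 0×2 = 20; y[3] = 5×0 + 0×4 = 0; y[4] = 0×0 = 0

[2, 14, 20, 0, 0]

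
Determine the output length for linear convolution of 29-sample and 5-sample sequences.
Linear/full convolution length: m + n - 1 = 29 + 5 - 1 = 33

33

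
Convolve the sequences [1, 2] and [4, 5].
y[0] = 1×4 = 4; y[1] = 1×5 + 2×4 = 13; y[2] = 2×5 = 10

[4, 13, 10]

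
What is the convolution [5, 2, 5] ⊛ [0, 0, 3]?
y[0] = 5×0 = 0; y[1] = 5×0 + 2×0 = 0; y[2] = 5×3 + 2×0 + 5×0 = 15; y[3] = 2×3 + 5×0 = 6; y[4] = 5×3 = 15

[0, 0, 15, 6, 15]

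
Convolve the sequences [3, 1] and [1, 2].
y[0] = 3×1 = 3; y[1] = 3×2 + 1×1 = 7; y[2] = 1×2 = 2

[3, 7, 2]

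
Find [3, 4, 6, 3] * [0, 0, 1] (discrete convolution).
y[0] = 3×0 = 0; y[1] = 3×0 + 4×0 = 0; y[2] = 3×1 + 4×0 + 6×0 = 3; y[3] = 4×1 + 6×0 + 3×0 = 4; y[4] = 6×1 + 3×0 = 6; y[5] = 3×1 = 3

[0, 0, 3, 4, 6, 3]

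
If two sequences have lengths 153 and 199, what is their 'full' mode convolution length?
Linear/full convolution length: m + n - 1 = 153 + 199 - 1 = 351

351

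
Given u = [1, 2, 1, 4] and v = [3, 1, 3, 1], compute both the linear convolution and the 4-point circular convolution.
Linear: y_lin[0] = 1×3 = 3; y_lin[1] = 1×1 + 2×3 = 7; y_lin[2] = 1×3 + 2×1 + 1×3 = 8; y_lin[3] = 1×1 + 2×3 + 1×1 + 4×3 = 20; y_lin[4] = 2×1 + 1×3 + 4×1 = 9; y_lin[5] = 1×1 + 4×3 = 13; y_lin[6] = 4×1 = 4 → [3, 7, 8, 20, 9, 13, 4]. Circular (length 4): y[0] = 1×3 + 2×1 + 1×3 + 4×1 = 12; y[1] = 1×1 + 2×3 + 1×1 + 4×3 = 20; y[2] = 1×3 + 2×1 + 1×3 + 4×1 = 12; y[3] = 1×1 + 2×3 + 1×1 + 4×3 = 20 → [12, 20, 12, 20]

Linear: [3, 7, 8, 20, 9, 13, 4], Circular: [12, 20, 12, 20]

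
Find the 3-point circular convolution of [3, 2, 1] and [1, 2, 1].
Use y[k] = Σ_j x[j]·h[(k-j) mod 3]. y[0] = 3×1 + 2×1 + 1×2 = 7; y[1] = 3×2 + 2×1 + 1×1 = 9; y[2] = 3×1 + 2×2 + 1×1 = 8. Result: [7, 9, 8]

[7, 9, 8]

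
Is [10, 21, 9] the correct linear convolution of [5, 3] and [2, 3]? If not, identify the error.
Recompute linear convolution of [5, 3] and [2, 3]: y[0] = 5×2 = 10; y[1] = 5×3 + 3×2 = 21; y[2] = 3×3 = 9 → [10, 21, 9]. Given [10, 21, 9] matches, so answer: Yes

Yes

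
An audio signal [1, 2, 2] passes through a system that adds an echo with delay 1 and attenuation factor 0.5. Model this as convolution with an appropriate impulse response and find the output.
Direct-path + delayed-attenuated-path model → impulse response h = [1, 0.5] (1 at lag 0, 0.5 at lag 1). Output y[n] = x[n] + 0.5·x[n - 1] (with x[n] = 0 outside 0..2): y[0] = 1 + 0.5×0 = 1; y[1] = 2 + 0.5×1 = 2.5; y[2] = 2 + 0.5×2 = 3.0; y[3] = 0 + 0.5×2 = 1.0. So y = [1, 2.5, 3.0, 1.0]

[1, 2.5, 3.0, 1.0]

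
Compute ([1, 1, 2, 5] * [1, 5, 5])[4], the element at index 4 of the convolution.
Use y[k] = Σ_i a[i]·b[k-i] at k=4. y[4] = 2×5 + 5×5 = 35

35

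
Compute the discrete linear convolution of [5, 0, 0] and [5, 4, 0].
y[0] = 5×5 = 25; y[1] = 5×4 + 0×5 = 20; y[2] = 5×0 + 0×4 + 0×5 = 0; y[3] = 0×0 + 0×4 = 0; y[4] = 0×0 = 0

[25, 20, 0, 0, 0]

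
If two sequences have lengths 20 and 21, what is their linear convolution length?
Linear/full convolution length: m + n - 1 = 20 + 21 - 1 = 40

40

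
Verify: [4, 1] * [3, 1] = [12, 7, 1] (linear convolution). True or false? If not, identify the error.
Recompute linear convolution of [4, 1] and [3, 1]: y[0] = 4×3 = 12; y[1] = 4×1 + 1×3 = 7; y[2] = 1×1 = 1 → [12, 7, 1]. Given [12, 7, 1] matches, so answer: Yes

Yes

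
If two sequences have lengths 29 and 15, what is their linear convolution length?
Linear/full convolution length: m + n - 1 = 29 + 15 - 1 = 43

43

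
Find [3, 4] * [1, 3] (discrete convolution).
y[0] = 3×1 = 3; y[1] = 3×3 + 4×1 = 13; y[2] = 4×3 = 12

[3, 13, 12]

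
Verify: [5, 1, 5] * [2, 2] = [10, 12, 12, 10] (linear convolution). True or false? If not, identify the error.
Recompute linear convolution of [5, 1, 5] and [2, 2]: y[0] = 5×2 = 10; y[1] = 5×2 + 1×2 = 12; y[2] = 1×2 + 5×2 = 12; y[3] = 5×2 = 10 → [10, 12, 12, 10]. Given [10, 12, 12, 10] matches, so answer: Yes

Yes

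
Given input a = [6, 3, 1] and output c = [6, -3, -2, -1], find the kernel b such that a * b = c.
Output length 4 = len(a) + len(b) - 1 ⇒ len(b) = 2. Solve b forward using b[k] = (c[k] - Σ_{i≥1} a[i]·b[k-i]) / a[0]: b[0] = c[0] / a[0] = 6 / 6 = 1; b[1] = (c[1] - 3×1) / a[0] = (-3 - 3×1) / 6 = -1. So b = [1, -1]. Forward-check [6, 3, 1] * [1, -1]: c[0] = 6×1 = 6; c[1] = 6×-1 + 3×1 = -3; c[2] = 3×-1 + 1×1 = -2; c[3] = 1×-1 = -1 → [6, -3, -2, -1] ✓

[1, -1]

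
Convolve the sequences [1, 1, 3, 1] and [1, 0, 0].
y[0] = 1×1 = 1; y[1] = 1×0 + 1×1 = 1; y[2] = 1×0 + 1×0 + 3×1 = 3; y[3] = 1×0 + 3×0 + 1×1 = 1; y[4] = 3×0 + 1×0 = 0; y[5] = 1×0 = 0

[1, 1, 3, 1, 0, 0]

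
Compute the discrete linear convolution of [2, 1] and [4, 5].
y[0] = 2×4 = 8; y[1] = 2×5 + 1×4 = 14; y[2] = 1×5 = 5

[8, 14, 5]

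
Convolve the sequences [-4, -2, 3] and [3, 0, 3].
y[0] = -4×3 = -12; y[1] = -4×0 + -2×3 = -6; y[2] = -4×3 + -2×0 + 3×3 = -3; y[3] = -2×3 + 3×0 = -6; y[4] = 3×3 = 9

[-12, -6, -3, -6, 9]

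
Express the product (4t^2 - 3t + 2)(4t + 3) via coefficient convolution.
Ascending coefficients: a = [2, -3, 4], b = [3, 4]. c[0] = 2×3 = 6; c[1] = 2×4 + -3×3 = -1; c[2] = -3×4 + 4×3 = 0; c[3] = 4×4 = 16. Result coefficients: [6, -1, 0, 16] → 16t^3 - t + 6

16t^3 - t + 6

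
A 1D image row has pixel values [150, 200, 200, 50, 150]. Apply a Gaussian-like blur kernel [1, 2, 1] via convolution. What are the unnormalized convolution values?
Convolve image row [150, 200, 200, 50, 150] with kernel [1, 2, 1]: y[0] = 150×1 = 150; y[1] = 150×2 + 200×1 = 500; y[2] = 150×1 + 200×2 + 200×1 = 750; y[3] = 200×1 + 200×2 + 50×1 = 650; y[4] = 200×1 + 50×2 + 150×1 = 450; y[5] = 50×1 + 150×2 = 350; y[6] = 150×1 = 150 → [150, 500, 750, 650, 450, 350, 150]. Normalization factor = sum(kernel) = 4.

[150, 500, 750, 650, 450, 350, 150]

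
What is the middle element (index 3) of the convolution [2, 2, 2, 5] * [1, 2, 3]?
Use y[k] = Σ_i a[i]·b[k-i] at k=3. y[3] = 2×3 + 2×2 + 5×1 = 15

15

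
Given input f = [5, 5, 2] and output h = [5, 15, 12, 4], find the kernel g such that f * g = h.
Output length 4 = len(f) + len(g) - 1 ⇒ len(g) = 2. Solve g forward using g[k] = (h[k] - Σ_{i≥1} f[i]·g[k-i]) / f[0]: g[0] = h[0] / f[0] = 5 / 5 = 1; g[1] = (h[1] - 5×1) / f[0] = (15 - 5×1) / 5 = 2. So g = [1, 2]. Forward-check [5, 5, 2] * [1, 2]: h[0] = 5×1 = 5; h[1] = 5×2 + 5×1 = 15; h[2] = 5×2 + 2×1 = 12; h[3] = 2×2 = 4 → [5, 15, 12, 4] ✓

[1, 2]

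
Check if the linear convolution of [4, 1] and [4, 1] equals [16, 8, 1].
Recompute linear convolution of [4, 1] and [4, 1]: y[0] = 4×4 = 16; y[1] = 4×1 + 1×4 = 8; y[2] = 1×1 = 1 → [16, 8, 1]. Given [16, 8, 1] matches, so answer: Yes

Yes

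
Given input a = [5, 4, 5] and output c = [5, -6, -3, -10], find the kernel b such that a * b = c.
Output length 4 = len(a) + len(b) - 1 ⇒ len(b) = 2. Solve b forward using b[k] = (c[k] - Σ_{i≥1} a[i]·b[k-i]) / a[0]: b[0] = c[0] / a[0] = 5 / 5 = 1; b[1] = (c[1] - 4×1) / a[0] = (-6 - 4×1) / 5 = -2. So b = [1, -2]. Forward-check [5, 4, 5] * [1, -2]: c[0] = 5×1 = 5; c[1] = 5×-2 + 4×1 = -6; c[2] = 4×-2 + 5×1 = -3; c[3] = 5×-2 = -10 → [5, -6, -3, -10] ✓

[1, -2]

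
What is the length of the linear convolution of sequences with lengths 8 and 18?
Linear/full convolution length: m + n - 1 = 8 + 18 - 1 = 25

25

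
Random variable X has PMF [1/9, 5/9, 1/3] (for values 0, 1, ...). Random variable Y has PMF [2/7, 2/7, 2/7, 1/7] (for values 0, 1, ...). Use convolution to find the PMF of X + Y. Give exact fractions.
P(X+Y=k) = Σ_i P(X=i)·P(Y=k-i) — a convolution of [1/9, 5/9, 1/3] and [2/7, 2/7, 2/7, 1/7]. P(X+Y=0) = (1/9)×(2/7) = 2/63; P(X+Y=1) = (1/9)×(2/7) + (5/9)×(2/7) = 2/63 + 10/63 = 4/21; P(X+Y=2) = (1/9)×(2/7) + (5/9)×(2/7) + (1/3)×(2/7) = 2/63 + 10/63 + 2/21 = 2/7; P(X+Y=3) = (1/9)×(1/7) + (5/9)×(2/7) + (1/3)×(2/7) = 1/63 + 10/63 + 2/21 = 17/63; P(X+Y=4) = (5/9)×(1/7) + (1/3)×(2/7) = 5/63 + 2/21 = 11/63; P(X+Y=5) = (1/3)×(1/7) = 1/21. PMF: [2/63, 4/21, 2/7, 17/63, 11/63, 1/21] (sums to 1 ✓)

[2/63, 4/21, 2/7, 17/63, 11/63, 1/21]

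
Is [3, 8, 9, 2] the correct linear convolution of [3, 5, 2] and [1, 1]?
Recompute linear convolution of [3, 5, 2] and [1, 1]: y[0] = 3×1 = 3; y[1] = 3×1 + 5×1 = 8; y[2] = 5×1 + 2×1 = 7; y[3] = 2×1 = 2 → [3, 8, 7, 2]. Compare to given [3, 8, 9, 2]: they differ at index 2: given 9, correct 7, so answer: No

No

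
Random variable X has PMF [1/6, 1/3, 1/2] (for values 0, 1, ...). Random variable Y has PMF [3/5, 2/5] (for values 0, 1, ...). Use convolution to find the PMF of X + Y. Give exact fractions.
P(X+Y=k) = Σ_i P(X=i)·P(Y=k-i) — a convolution of [1/6, 1/3, 1/2] and [3/5, 2/5]. P(X+Y=0) = (1/6)×(3/5) = 1/10; P(X+Y=1) = (1/6)×(2/5) + (1/3)×(3/5) = 1/15 + 1/5 = 4/15; P(X+Y=2) = (1/3)×(2/5) + (1/2)×(3/5) = 2/15 + 3/10 = 13/30; P(X+Y=3) = (1/2)×(2/5) = 1/5. PMF: [1/10, 4/15, 13/30, 1/5] (sums to 1 ✓)

[1/10, 4/15, 13/30, 1/5]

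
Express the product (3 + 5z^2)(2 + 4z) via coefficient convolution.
Ascending coefficients: a = [3, 0, 5], b = [2, 4]. c[0] = 3×2 = 6; c[1] = 3×4 + 0×2 = 12; c[2] = 0×4 + 5×2 = 10; c[3] = 5×4 = 20. Result coefficients: [6, 12, 10, 20] → 6 + 12z + 10z^2 + 20z^3

6 + 12z + 10z^2 + 20z^3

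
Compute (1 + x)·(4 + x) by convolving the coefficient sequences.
Ascending coefficients: a = [1, 1], b = [4, 1]. c[0] = 1×4 = 4; c[1] = 1×1 + 1×4 = 5; c[2] = 1×1 = 1. Result coefficients: [4, 5, 1] → 4 + 5x + x^2

4 + 5x + x^2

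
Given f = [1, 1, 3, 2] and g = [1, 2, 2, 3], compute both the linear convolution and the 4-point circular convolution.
Linear: y_lin[0] = 1×1 = 1; y_lin[1] = 1×2 + 1×1 = 3; y_lin[2] = 1×2 + 1×2 + 3×1 = 7; y_lin[3] = 1×3 + 1×2 + 3×2 + 2×1 = 13; y_lin[4] = 1×3 + 3×2 + 2×2 = 13; y_lin[5] = 3×3 + 2×2 = 13; y_lin[6] = 2×3 = 6 → [1, 3, 7, 13, 13, 13, 6]. Circular (length 4): y[0] = 1×1 + 1×3 + 3×2 + 2×2 = 14; y[1] = 1×2 + 1×1 + 3×3 + 2×2 = 16; y[2] = 1×2 + 1×2 + 3×1 + 2×3 = 13; y[3] = 1×3 + 1×2 + 3×2 + 2×1 = 13 → [14, 16, 13, 13]

Linear: [1, 3, 7, 13, 13, 13, 6], Circular: [14, 16, 13, 13]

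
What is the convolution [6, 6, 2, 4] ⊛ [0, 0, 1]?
y[0] = 6×0 = 0; y[1] = 6×0 + 6×0 = 0; y[2] = 6×1 + 6×0 + 2×0 = 6; y[3] = 6×1 + 2×0 + 4×0 = 6; y[4] = 2×1 + 4×0 = 2; y[5] = 4×1 = 4

[0, 0, 6, 6, 2, 4]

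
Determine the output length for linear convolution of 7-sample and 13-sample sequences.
Linear/full convolution length: m + n - 1 = 7 + 13 - 1 = 19

19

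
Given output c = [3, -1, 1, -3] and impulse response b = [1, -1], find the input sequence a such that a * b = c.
Deconvolve c=[3, -1, 1, -3] by b=[1, -1]. Since b[0]=1, solve forward: a[0] = c[0] / 1 = 3; a[1] = (c[1] - 3×-1) / 1 = 2; a[2] = (c[2] - 2×-1) / 1 = 3. So a = [3, 2, 3]. Check by forward convolution: c[0] = 3×1 = 3; c[1] = 3×-1 + 2×1 = -1; c[2] = 2×-1 + 3×1 = 1; c[3] = 3×-1 = -3

[3, 2, 3]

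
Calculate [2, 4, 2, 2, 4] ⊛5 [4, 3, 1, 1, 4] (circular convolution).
Use y[k] = Σ_j a[j]·b[(k-j) mod 5]. y[0] = 2×4 + 4×4 + 2×1 + 2×1 + 4×3 = 40; y[1] = 2×3 + 4×4 + 2×4 + 2×1 + 4×1 = 36; y[2] = 2×1 + 4×3 + 2×4 + 2×4 + 4×1 = 34; y[3] = 2×1 + 4×1 + 2×3 + 2×4 + 4×4 = 36; y[4] = 2×4 + 4×1 + 2×1 + 2×3 + 4×4 = 36. Result: [40, 36, 34, 36, 36]

[40, 36, 34, 36, 36]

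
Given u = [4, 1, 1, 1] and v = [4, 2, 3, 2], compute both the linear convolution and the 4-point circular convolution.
Linear: y_lin[0] = 4×4 = 16; y_lin[1] = 4×2 + 1×4 = 12; y_lin[2] = 4×3 + 1×2 + 1×4 = 18; y_lin[3] = 4×2 + 1×3 + 1×2 + 1×4 = 17; y_lin[4] = 1×2 + 1×3 + 1×2 = 7; y_lin[5] = 1×2 + 1×3 = 5; y_lin[6] = 1×2 = 2 → [16, 12, 18, 17, 7, 5, 2]. Circular (length 4): y[0] = 4×4 + 1×2 + 1×3 + 1×2 = 23; y[1] = 4×2 + 1×4 + 1×2 + 1×3 = 17; y[2] = 4×3 + 1×2 + 1×4 + 1×2 = 20; y[3] = 4×2 + 1×3 + 1×2 + 1×4 = 17 → [23, 17, 20, 17]

Linear: [16, 12, 18, 17, 7, 5, 2], Circular: [23, 17, 20, 17]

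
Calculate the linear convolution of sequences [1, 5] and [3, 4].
y[0] = 1×3 = 3; y[1] = 1×4 + 5×3 = 19; y[2] = 5×4 = 20

[3, 19, 20]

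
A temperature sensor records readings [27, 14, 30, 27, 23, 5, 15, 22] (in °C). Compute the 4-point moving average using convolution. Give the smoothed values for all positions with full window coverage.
4-point moving average kernel = [1, 1, 1, 1]. Apply in 'valid' mode (full window coverage): avg[0] = (27 + 14 + 30 + 27) / 4 = 24.5; avg[1] = (14 + 30 + 27 + 23) / 4 = 23.5; avg[2] = (30 + 27 + 23 + 5) / 4 = 21.25; avg[3] = (27 + 23 + 5 + 15) / 4 = 17.5; avg[4] = (23 + 5 + 15 + 22) / 4 = 16.25. Smoothed values: [24.5, 23.5, 21.25, 17.5, 16.25]

[24.5, 23.5, 21.25, 17.5, 16.25]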